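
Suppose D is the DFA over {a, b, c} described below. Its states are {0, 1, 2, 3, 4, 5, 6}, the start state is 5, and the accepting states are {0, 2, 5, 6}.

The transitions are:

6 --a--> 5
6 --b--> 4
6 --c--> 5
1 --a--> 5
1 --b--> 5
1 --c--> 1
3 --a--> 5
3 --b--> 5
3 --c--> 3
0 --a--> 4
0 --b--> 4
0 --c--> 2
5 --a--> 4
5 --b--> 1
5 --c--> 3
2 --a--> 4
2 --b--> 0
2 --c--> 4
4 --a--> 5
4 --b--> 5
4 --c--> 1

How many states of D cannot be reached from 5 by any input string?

3

No path from 5 leads to 0, 2, 6; the other 4 states are all reachable.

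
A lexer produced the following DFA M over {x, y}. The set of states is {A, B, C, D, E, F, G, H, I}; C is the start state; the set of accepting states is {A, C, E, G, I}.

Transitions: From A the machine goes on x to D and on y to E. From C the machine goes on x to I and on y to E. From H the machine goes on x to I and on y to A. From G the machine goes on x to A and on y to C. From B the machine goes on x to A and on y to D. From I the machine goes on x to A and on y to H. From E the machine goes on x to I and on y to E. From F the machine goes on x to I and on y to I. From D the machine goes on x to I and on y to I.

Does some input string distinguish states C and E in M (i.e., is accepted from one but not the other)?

States {B,F,G} cannot be reached from the start state, so discard them.
P0 = {A,C,E,I} | {D,H}.
On input x, block {A,C,E,I} splits into {C,E,I} and {A}.
Refine {C,E,I} on symbol x: members go to different blocks, giving {C,E} and {I}.
On input y, block {D,H} splits into {D} and {H}.
Stable partition: {C,E} | {D} | {A} | {I} | {H} — 5 equivalence classes.
C and E lie in the same block of the stable partition, so they are equivalent — no string distinguishes them.

No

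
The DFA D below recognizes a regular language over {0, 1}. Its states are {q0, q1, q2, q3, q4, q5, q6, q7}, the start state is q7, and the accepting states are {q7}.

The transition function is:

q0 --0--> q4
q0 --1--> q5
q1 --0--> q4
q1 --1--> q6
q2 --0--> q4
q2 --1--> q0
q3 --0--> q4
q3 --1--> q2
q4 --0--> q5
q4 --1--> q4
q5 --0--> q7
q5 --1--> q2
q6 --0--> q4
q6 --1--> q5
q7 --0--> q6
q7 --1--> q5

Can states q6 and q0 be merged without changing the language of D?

States {q1,q3} cannot be reached from the start state, so discard them.
Initial partition by acceptance: {q7} | {q0,q2,q4,q5,q6}.
Split {q0,q2,q4,q5,q6} by δ(·,0) → {q0,q2,q4,q6} and {q5}.
Split {q0,q2,q4,q6} by δ(·,0) → {q0,q2,q6} and {q4}.
Split {q0,q2,q6} by δ(·,1) → {q0,q6} and {q2}.
No further refinement is possible. Final partition (5 blocks): {q7} | {q0,q6} | {q5} | {q4} | {q2}.
q6 and q0 lie in the same block of the stable partition, so they are equivalent — no string distinguishes them.

Yes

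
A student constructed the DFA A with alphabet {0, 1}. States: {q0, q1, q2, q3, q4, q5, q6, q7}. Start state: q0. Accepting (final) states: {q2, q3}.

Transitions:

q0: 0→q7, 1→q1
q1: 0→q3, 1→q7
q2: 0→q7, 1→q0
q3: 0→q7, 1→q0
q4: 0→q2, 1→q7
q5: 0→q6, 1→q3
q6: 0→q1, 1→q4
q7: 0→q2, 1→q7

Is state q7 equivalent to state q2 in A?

No

First remove the unreachable states {q4,q5,q6}; 5 states remain.
Start with accepting vs non-accepting: {q2,q3} | {q0,q1,q7}.
On input 0, block {q0,q1,q7} splits into {q1,q7} and {q0}.
No further refinement is possible. Final partition (3 blocks): {q2,q3} | {q1,q7} | {q0}.
q7 and q2 end up in different blocks, so they are distinguishable. For instance, the string 'ε' is accepted from only q2.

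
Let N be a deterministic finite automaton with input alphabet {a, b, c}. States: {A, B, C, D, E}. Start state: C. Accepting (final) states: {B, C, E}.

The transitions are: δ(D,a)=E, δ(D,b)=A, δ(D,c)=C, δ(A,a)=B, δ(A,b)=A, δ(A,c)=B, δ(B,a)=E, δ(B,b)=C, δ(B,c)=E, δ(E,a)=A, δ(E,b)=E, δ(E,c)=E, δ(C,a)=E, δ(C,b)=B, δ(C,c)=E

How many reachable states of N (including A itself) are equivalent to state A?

States {D} cannot be reached from the start state, so discard them.
Initial partition by acceptance: {B,C,E} | {A}.
Split {B,C,E} by δ(·,a) → {B,C} and {E}.
No further refinement is possible. Final partition (3 blocks): {B,C} | {A} | {E}.
The equivalence class containing A is {A}, of size 1.

1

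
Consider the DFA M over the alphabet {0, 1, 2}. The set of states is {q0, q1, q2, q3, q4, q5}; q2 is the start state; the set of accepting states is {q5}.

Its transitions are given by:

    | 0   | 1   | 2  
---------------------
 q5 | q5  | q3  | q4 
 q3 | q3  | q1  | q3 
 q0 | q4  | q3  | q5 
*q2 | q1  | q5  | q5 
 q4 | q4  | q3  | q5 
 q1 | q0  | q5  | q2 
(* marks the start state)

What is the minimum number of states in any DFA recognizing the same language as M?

All states are reachable from the start state.
Start with accepting vs non-accepting: {q5} | {q0,q1,q2,q3,q4}.
Refine {q0,q1,q2,q3,q4} on symbol 1: members go to different blocks, giving {q0,q3,q4} and {q1,q2}.
Refine {q0,q3,q4} on symbol 1: members go to different blocks, giving {q0,q4} and {q3}.
Split {q1,q2} by δ(·,0) → {q1} and {q2}.
Stable partition: {q5} | {q0,q4} | {q1} | {q3} | {q2} — 5 equivalence classes.

5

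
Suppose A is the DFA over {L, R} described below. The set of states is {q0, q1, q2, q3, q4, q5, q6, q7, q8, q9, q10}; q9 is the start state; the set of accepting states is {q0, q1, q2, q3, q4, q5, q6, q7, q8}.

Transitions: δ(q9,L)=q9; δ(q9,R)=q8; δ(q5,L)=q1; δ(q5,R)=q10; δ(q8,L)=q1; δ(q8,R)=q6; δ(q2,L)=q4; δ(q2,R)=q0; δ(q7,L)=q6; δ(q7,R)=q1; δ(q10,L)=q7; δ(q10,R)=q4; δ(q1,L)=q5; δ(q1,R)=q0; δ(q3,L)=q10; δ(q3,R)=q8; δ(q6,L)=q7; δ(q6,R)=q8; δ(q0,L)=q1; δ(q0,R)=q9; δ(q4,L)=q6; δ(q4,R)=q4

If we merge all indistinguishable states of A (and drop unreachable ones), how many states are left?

9

States {q2,q3} cannot be reached from the start state, so discard them.
Initial partition by acceptance: {q0,q1,q4,q5,q6,q7,q8} | {q9,q10}.
On input R, block {q0,q1,q4,q5,q6,q7,q8} splits into {q1,q4,q6,q7,q8} and {q0,q5}.
Refine {q1,q4,q6,q7,q8} on symbol L: members go to different blocks, giving {q4,q6,q7,q8} and {q1}.
On input L, block {q4,q6,q7,q8} splits into {q4,q6,q7} and {q8}.
Refine {q4,q6,q7} on symbol R: members go to different blocks, giving {q4} and {q6} and {q7}.
On input L, block {q9,q10} splits into {q9} and {q10}.
On input R, block {q0,q5} splits into {q0} and {q5}.
No further refinement is possible. Final partition (9 blocks): {q4} | {q9} | {q0} | {q1} | {q8} | {q6} | {q7} | {q10} | {q5}.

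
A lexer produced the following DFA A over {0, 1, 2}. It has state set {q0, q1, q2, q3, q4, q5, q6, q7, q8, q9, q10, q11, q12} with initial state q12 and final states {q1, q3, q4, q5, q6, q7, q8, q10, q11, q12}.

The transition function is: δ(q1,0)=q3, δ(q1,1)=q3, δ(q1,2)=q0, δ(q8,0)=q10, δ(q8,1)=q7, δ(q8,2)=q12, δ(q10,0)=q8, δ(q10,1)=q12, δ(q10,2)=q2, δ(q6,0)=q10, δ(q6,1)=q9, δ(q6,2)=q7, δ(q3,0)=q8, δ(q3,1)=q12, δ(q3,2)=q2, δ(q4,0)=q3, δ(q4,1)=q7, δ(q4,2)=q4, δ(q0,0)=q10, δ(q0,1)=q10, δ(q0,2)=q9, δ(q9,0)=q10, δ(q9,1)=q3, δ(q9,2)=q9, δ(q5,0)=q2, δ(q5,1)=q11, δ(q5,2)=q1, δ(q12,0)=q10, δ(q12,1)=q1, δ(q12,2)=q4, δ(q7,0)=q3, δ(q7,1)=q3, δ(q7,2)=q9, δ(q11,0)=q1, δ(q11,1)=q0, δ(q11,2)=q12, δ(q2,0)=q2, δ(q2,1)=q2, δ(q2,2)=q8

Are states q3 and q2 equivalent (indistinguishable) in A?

No

States {q5,q6,q11} cannot be reached from the start state, so discard them.
Start with accepting vs non-accepting: {q1,q3,q4,q7,q8,q10,q12} | {q0,q2,q9}.
Split {q1,q3,q4,q7,q8,q10,q12} by δ(·,2) → {q1,q3,q7,q10} and {q4,q8,q12}.
On input 0, block {q1,q3,q7,q10} splits into {q1,q7} and {q3,q10}.
Refine {q0,q2,q9} on symbol 0: members go to different blocks, giving {q0,q9} and {q2}.
Stable partition: {q1,q7} | {q0,q9} | {q4,q8,q12} | {q3,q10} | {q2} — 5 equivalence classes.
q3 and q2 end up in different blocks, so they are distinguishable. For instance, the string 'ε' is accepted from only q3.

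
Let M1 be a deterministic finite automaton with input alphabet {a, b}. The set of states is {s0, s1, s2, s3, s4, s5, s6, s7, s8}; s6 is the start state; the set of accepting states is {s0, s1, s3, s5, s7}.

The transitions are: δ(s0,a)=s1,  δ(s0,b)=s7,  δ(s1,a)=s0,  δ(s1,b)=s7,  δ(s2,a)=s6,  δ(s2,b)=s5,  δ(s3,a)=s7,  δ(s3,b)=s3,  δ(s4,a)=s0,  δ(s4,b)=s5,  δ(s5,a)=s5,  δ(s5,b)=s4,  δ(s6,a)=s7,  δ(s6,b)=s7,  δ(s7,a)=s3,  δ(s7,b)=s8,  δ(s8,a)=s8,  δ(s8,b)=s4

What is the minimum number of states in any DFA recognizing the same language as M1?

First remove the unreachable states {s2}; 8 states remain.
P0 = {s0,s1,s3,s5,s7} | {s4,s6,s8}.
Refine {s0,s1,s3,s5,s7} on symbol b: members go to different blocks, giving {s0,s1,s3} and {s5,s7}.
Refine {s0,s1,s3} on symbol a: members go to different blocks, giving {s0,s1} and {s3}.
On input a, block {s4,s6,s8} splits into {s4} and {s6} and {s8}.
Split {s5,s7} by δ(·,a) → {s5} and {s7}.
Stable partition: {s0,s1} | {s4} | {s5} | {s3} | {s6} | {s8} | {s7} — 7 equivalence classes.

7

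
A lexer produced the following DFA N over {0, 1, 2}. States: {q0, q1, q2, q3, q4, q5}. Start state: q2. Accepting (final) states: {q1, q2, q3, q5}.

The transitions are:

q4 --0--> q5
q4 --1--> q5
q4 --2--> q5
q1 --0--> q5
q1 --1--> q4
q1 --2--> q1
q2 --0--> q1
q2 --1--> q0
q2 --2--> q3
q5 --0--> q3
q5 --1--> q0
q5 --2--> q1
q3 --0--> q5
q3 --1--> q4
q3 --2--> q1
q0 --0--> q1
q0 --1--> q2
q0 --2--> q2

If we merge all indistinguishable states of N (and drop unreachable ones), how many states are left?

All states are reachable from the start state.
P0 = {q1,q2,q3,q5} | {q0,q4}.
No further refinement is possible. Final partition (2 blocks): {q1,q2,q3,q5} | {q0,q4}.

2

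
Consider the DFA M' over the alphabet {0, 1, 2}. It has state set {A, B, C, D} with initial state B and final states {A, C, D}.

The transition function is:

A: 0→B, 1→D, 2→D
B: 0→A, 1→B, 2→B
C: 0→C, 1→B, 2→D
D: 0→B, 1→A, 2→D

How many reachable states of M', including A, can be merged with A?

2

Reachable states from the start: {A,B,D}. Unreachable: {C} — drop them.
Start with accepting vs non-accepting: {A,D} | {B}.
No further refinement is possible. Final partition (2 blocks): {A,D} | {B}.
State A belongs to the block {A,D}, which has 2 states.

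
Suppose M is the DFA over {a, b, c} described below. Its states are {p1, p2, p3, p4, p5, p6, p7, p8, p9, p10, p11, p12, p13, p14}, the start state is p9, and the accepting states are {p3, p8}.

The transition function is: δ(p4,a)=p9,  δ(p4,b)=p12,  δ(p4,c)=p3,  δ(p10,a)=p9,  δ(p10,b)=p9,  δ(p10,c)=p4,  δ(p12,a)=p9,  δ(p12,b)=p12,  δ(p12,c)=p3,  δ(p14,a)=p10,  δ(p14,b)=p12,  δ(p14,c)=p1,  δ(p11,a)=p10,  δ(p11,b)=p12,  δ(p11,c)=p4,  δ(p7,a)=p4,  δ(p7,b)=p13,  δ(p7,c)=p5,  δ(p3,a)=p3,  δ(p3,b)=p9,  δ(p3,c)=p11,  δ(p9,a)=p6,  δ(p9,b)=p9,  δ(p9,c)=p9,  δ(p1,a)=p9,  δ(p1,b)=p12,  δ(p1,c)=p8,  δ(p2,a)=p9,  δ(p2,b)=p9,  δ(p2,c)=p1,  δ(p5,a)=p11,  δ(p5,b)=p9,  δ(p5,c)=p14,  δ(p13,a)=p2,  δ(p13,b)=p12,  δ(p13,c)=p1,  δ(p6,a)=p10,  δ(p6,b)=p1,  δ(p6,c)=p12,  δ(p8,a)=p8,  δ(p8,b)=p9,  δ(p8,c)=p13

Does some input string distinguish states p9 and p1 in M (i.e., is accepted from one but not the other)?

Yes

First remove the unreachable states {p5,p7,p14}; 11 states remain.
P0 = {p3,p8} | {p1,p2,p4,p6,p9,p10,p11,p12,p13}.
Split {p1,p2,p4,p6,p9,p10,p11,p12,p13} by δ(·,c) → {p2,p6,p9,p10,p11,p13} and {p1,p4,p12}.
Refine {p2,p6,p9,p10,p11,p13} on symbol b: members go to different blocks, giving {p2,p9,p10} and {p6,p11,p13}.
Refine {p2,p9,p10} on symbol a: members go to different blocks, giving {p2,p10} and {p9}.
The partition is now stable with 5 blocks: {p3,p8} | {p2,p10} | {p1,p4,p12} | {p6,p11,p13} | {p9}.
p9 and p1 end up in different blocks, so they are distinguishable. For instance, the string 'c' is accepted from only p1.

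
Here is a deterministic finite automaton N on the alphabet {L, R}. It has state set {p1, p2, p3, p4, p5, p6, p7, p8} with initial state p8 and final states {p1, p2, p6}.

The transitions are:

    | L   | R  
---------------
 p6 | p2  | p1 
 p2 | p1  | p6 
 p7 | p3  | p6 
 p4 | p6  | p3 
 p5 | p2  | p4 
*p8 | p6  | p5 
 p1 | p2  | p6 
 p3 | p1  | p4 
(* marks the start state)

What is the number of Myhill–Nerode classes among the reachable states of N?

States {p7} cannot be reached from the start state, so discard them.
Start with accepting vs non-accepting: {p1,p2,p6} | {p3,p4,p5,p8}.
No further refinement is possible. Final partition (2 blocks): {p1,p2,p6} | {p3,p4,p5,p8}.

2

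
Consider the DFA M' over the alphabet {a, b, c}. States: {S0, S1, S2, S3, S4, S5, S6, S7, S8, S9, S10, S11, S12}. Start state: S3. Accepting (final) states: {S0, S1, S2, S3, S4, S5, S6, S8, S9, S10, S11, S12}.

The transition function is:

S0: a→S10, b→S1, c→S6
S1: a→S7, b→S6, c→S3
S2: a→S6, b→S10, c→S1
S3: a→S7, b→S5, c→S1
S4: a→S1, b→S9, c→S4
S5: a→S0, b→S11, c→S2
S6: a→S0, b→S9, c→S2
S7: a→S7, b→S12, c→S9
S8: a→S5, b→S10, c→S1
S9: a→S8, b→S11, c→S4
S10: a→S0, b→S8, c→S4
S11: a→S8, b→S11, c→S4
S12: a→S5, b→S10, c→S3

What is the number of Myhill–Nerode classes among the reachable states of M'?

Every state is reachable, so we keep all 13.
P0 = {S0,S1,S2,S3,S4,S5,S6,S8,S9,S10,S11,S12} | {S7}.
Refine {S0,S1,S2,S3,S4,S5,S6,S8,S9,S10,S11,S12} on symbol a: members go to different blocks, giving {S0,S2,S4,S5,S6,S8,S9,S10,S11,S12} and {S1,S3}.
Refine {S0,S2,S4,S5,S6,S8,S9,S10,S11,S12} on symbol a: members go to different blocks, giving {S0,S2,S5,S6,S8,S9,S10,S11,S12} and {S4}.
Refine {S0,S2,S5,S6,S8,S9,S10,S11,S12} on symbol b: members go to different blocks, giving {S2,S5,S6,S8,S9,S10,S11,S12} and {S0}.
Split {S2,S5,S6,S8,S9,S10,S11,S12} by δ(·,a) → {S2,S8,S9,S11,S12} and {S5,S6,S10}.
On input a, block {S2,S8,S9,S11,S12} splits into {S2,S8,S12} and {S9,S11}.
Refine {S5,S6,S10} on symbol b: members go to different blocks, giving {S5,S6} and {S10}.
The partition is now stable with 8 blocks: {S2,S8,S12} | {S7} | {S1,S3} | {S4} | {S0} | {S5,S6} | {S9,S11} | {S10}.

8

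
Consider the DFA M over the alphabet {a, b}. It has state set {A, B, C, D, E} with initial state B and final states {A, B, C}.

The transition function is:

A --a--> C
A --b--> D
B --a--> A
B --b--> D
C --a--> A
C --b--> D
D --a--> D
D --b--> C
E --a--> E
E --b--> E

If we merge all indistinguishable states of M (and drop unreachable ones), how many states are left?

2

First remove the unreachable states {E}; 4 states remain.
P0 = {A,B,C} | {D}.
Stable partition: {A,B,C} | {D} — 2 equivalence classes.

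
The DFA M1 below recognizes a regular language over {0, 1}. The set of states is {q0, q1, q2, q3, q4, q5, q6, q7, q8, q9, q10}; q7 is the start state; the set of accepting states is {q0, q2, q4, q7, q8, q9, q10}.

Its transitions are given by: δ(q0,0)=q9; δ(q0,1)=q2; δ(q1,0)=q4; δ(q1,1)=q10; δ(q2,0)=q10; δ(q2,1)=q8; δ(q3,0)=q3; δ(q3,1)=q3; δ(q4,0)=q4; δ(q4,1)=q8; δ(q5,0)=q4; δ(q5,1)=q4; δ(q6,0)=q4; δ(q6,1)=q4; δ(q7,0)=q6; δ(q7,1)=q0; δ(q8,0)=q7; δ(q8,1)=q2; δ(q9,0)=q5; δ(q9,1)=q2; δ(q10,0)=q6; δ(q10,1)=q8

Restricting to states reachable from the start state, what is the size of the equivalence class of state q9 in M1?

Reachable states from the start: {q0,q2,q4,q5,q6,q7,q8,q9,q10}. Unreachable: {q1,q3} — drop them.
Initial partition by acceptance: {q0,q2,q4,q7,q8,q9,q10} | {q5,q6}.
Split {q0,q2,q4,q7,q8,q9,q10} by δ(·,0) → {q0,q2,q4,q8} and {q7,q9,q10}.
On input 0, block {q0,q2,q4,q8} splits into {q0,q2,q8} and {q4}.
The partition is now stable with 4 blocks: {q0,q2,q8} | {q5,q6} | {q7,q9,q10} | {q4}.
The equivalence class containing q9 is {q7,q9,q10}, of size 3.

3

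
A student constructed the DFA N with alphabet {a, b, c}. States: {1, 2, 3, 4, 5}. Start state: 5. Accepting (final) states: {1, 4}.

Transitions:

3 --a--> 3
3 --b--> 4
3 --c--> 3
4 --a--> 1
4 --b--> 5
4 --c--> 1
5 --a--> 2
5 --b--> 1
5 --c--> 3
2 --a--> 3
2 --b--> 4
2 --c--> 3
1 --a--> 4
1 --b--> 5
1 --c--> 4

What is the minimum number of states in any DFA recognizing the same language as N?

Initial partition by acceptance: {1,4} | {2,3,5}.
The partition is now stable with 2 blocks: {1,4} | {2,3,5}.

2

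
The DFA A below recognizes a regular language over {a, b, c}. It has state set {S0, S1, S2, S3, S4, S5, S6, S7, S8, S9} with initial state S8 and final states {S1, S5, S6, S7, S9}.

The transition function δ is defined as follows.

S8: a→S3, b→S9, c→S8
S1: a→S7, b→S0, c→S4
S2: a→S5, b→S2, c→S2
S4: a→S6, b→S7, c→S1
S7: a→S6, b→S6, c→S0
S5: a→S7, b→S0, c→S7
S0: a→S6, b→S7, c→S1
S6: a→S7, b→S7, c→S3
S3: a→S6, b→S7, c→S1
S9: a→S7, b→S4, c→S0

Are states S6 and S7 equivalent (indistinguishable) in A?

Yes

First remove the unreachable states {S2,S5}; 8 states remain.
Start with accepting vs non-accepting: {S1,S6,S7,S9} | {S0,S3,S4,S8}.
On input b, block {S1,S6,S7,S9} splits into {S1,S9} and {S6,S7}.
Refine {S0,S3,S4,S8} on symbol a: members go to different blocks, giving {S0,S3,S4} and {S8}.
Stable partition: {S1,S9} | {S0,S3,S4} | {S6,S7} | {S8} — 4 equivalence classes.
S6 and S7 lie in the same block of the stable partition, so they are equivalent — no string distinguishes them.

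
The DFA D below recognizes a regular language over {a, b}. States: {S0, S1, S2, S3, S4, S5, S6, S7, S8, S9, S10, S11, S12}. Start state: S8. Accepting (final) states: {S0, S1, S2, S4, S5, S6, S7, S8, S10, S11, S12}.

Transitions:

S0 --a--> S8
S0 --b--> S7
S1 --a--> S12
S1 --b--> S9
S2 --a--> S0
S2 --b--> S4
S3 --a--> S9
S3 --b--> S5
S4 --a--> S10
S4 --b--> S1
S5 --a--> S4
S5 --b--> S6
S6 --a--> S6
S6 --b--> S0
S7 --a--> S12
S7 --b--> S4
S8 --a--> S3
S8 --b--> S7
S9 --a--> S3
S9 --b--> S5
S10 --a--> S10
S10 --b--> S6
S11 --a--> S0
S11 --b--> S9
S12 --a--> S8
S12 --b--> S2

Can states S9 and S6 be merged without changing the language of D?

Reachable states from the start: {S0,S1,S2,S3,S4,S5,S6,S7,S8,S9,S10,S12}. Unreachable: {S11} — drop them.
Initial partition by acceptance: {S0,S1,S2,S4,S5,S6,S7,S8,S10,S12} | {S3,S9}.
Split {S0,S1,S2,S4,S5,S6,S7,S8,S10,S12} by δ(·,a) → {S0,S1,S2,S4,S5,S6,S7,S10,S12} and {S8}.
Refine {S0,S1,S2,S4,S5,S6,S7,S10,S12} on symbol a: members go to different blocks, giving {S1,S2,S4,S5,S6,S7,S10} and {S0,S12}.
Refine {S1,S2,S4,S5,S6,S7,S10} on symbol a: members go to different blocks, giving {S4,S5,S6,S10} and {S1,S2,S7}.
Refine {S4,S5,S6,S10} on symbol b: members go to different blocks, giving {S5,S10} and {S4} and {S6}.
Split {S5,S10} by δ(·,a) → {S5} and {S10}.
Split {S1,S2,S7} by δ(·,b) → {S2,S7} and {S1}.
No further refinement is possible. Final partition (9 blocks): {S5} | {S3,S9} | {S8} | {S0,S12} | {S2,S7} | {S4} | {S6} | {S10} | {S1}.
S9 and S6 end up in different blocks, so they are distinguishable. For instance, the string 'ε' is accepted from only S6.

No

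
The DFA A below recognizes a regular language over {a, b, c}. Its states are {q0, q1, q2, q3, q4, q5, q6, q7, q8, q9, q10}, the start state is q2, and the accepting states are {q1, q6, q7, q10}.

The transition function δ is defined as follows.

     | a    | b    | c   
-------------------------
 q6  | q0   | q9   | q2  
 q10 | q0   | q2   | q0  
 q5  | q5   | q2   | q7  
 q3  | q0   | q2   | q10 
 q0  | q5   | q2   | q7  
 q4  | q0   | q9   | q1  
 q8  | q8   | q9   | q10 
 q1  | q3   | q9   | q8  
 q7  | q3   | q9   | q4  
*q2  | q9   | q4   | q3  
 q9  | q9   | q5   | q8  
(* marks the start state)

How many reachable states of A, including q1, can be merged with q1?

First remove the unreachable states {q6}; 10 states remain.
Initial partition by acceptance: {q1,q7,q10} | {q0,q2,q3,q4,q5,q8,q9}.
Split {q0,q2,q3,q4,q5,q8,q9} by δ(·,c) → {q0,q3,q4,q5,q8} and {q2,q9}.
The partition is now stable with 3 blocks: {q1,q7,q10} | {q0,q3,q4,q5,q8} | {q2,q9}.
State q1 belongs to the block {q1,q7,q10}, which has 3 states.

3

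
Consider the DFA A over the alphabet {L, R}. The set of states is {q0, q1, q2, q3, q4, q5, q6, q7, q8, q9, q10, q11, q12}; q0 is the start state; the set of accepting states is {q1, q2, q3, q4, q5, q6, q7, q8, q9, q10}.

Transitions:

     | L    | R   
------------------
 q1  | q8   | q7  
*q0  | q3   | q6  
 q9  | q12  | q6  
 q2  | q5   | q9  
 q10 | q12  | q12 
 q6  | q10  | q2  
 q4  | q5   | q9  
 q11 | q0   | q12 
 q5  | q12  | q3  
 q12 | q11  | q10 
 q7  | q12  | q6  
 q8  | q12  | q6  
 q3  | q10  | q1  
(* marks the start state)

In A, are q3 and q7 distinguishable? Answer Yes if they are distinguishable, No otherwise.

Yes

States {q4} cannot be reached from the start state, so discard them.
Start with accepting vs non-accepting: {q1,q2,q3,q5,q6,q7,q8,q9,q10} | {q0,q11,q12}.
On input L, block {q1,q2,q3,q5,q6,q7,q8,q9,q10} splits into {q5,q7,q8,q9,q10} and {q1,q2,q3,q6}.
Refine {q5,q7,q8,q9,q10} on symbol R: members go to different blocks, giving {q5,q7,q8,q9} and {q10}.
Refine {q0,q11,q12} on symbol L: members go to different blocks, giving {q11,q12} and {q0}.
On input L, block {q11,q12} splits into {q11} and {q12}.
Refine {q1,q2,q3,q6} on symbol L: members go to different blocks, giving {q1,q2} and {q3,q6}.
Stable partition: {q5,q7,q8,q9} | {q11} | {q1,q2} | {q10} | {q0} | {q12} | {q3,q6} — 7 equivalence classes.
q3 and q7 end up in different blocks, so they are distinguishable. For instance, the string 'L' is accepted from only q3.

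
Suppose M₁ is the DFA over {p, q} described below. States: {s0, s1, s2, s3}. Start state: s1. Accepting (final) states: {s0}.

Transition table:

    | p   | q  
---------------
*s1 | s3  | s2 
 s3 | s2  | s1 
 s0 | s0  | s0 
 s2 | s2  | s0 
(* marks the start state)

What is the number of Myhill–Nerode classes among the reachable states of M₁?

All states are reachable from the start state.
Start with accepting vs non-accepting: {s0} | {s1,s2,s3}.
Split {s1,s2,s3} by δ(·,q) → {s1,s3} and {s2}.
Split {s1,s3} by δ(·,p) → {s1} and {s3}.
No further refinement is possible. Final partition (4 blocks): {s0} | {s1} | {s2} | {s3}.

4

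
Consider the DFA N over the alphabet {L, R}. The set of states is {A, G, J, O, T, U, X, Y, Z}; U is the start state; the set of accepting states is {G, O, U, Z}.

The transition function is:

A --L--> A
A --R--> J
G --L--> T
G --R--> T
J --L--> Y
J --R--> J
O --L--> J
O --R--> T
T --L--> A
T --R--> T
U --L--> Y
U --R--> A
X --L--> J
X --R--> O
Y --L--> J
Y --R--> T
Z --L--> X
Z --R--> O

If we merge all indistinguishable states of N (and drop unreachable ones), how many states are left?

2

First remove the unreachable states {G,O,X,Z}; 5 states remain.
P0 = {U} | {A,J,T,Y}.
No further refinement is possible. Final partition (2 blocks): {U} | {A,J,T,Y}.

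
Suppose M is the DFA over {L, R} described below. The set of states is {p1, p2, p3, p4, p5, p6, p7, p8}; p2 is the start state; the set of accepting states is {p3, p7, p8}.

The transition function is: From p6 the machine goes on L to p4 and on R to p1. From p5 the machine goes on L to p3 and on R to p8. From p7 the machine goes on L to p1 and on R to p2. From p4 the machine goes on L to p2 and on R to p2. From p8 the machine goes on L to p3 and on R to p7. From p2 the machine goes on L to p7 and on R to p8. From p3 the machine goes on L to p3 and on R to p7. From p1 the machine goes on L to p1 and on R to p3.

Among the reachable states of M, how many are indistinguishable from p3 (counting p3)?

2

States {p4,p5,p6} cannot be reached from the start state, so discard them.
P0 = {p3,p7,p8} | {p1,p2}.
Refine {p3,p7,p8} on symbol L: members go to different blocks, giving {p3,p8} and {p7}.
Refine {p1,p2} on symbol L: members go to different blocks, giving {p1} and {p2}.
Stable partition: {p3,p8} | {p1} | {p7} | {p2} — 4 equivalence classes.
State p3 belongs to the block {p3,p8}, which has 2 states.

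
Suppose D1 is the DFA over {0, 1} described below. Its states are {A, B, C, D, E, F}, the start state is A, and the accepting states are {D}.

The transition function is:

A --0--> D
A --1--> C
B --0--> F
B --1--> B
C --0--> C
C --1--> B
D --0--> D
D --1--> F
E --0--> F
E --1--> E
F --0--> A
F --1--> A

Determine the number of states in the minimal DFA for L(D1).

5

First remove the unreachable states {E}; 5 states remain.
Start with accepting vs non-accepting: {D} | {A,B,C,F}.
On input 0, block {A,B,C,F} splits into {B,C,F} and {A}.
On input 0, block {B,C,F} splits into {B,C} and {F}.
Split {B,C} by δ(·,0) → {B} and {C}.
The partition is now stable with 5 blocks: {D} | {B} | {A} | {F} | {C}.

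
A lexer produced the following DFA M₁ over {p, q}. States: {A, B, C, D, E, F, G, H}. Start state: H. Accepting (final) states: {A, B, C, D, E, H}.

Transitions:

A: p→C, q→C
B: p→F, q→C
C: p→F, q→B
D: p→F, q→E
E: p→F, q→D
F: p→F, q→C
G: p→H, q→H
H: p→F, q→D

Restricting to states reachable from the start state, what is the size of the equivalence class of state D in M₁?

Reachable states from the start: {B,C,D,E,F,H}. Unreachable: {A,G} — drop them.
P0 = {B,C,D,E,H} | {F}.
The partition is now stable with 2 blocks: {B,C,D,E,H} | {F}.
The equivalence class containing D is {B,C,D,E,H}, of size 5.

5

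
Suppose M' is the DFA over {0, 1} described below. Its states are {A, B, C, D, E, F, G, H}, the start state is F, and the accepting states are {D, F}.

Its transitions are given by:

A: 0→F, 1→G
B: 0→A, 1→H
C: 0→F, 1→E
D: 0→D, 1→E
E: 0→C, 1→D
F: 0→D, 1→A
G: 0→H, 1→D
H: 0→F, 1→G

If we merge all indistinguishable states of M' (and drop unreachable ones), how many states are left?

States {B} cannot be reached from the start state, so discard them.
P0 = {D,F} | {A,C,E,G,H}.
Split {A,C,E,G,H} by δ(·,0) → {A,C,H} and {E,G}.
Refine {D,F} on symbol 1: members go to different blocks, giving {D} and {F}.
No further refinement is possible. Final partition (4 blocks): {D} | {A,C,H} | {E,G} | {F}.

4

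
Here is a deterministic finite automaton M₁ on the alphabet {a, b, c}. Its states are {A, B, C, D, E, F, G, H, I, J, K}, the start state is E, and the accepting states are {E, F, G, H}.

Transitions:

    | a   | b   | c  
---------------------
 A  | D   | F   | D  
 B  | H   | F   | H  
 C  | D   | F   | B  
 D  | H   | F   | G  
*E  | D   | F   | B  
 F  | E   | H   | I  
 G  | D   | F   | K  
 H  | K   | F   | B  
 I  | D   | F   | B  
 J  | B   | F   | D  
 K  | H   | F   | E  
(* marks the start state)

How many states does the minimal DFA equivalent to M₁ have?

First remove the unreachable states {A,C,J}; 8 states remain.
P0 = {E,F,G,H} | {B,D,I,K}.
Split {E,F,G,H} by δ(·,a) → {E,G,H} and {F}.
Refine {B,D,I,K} on symbol a: members go to different blocks, giving {B,D,K} and {I}.
No further refinement is possible. Final partition (4 blocks): {E,G,H} | {B,D,K} | {F} | {I}.

4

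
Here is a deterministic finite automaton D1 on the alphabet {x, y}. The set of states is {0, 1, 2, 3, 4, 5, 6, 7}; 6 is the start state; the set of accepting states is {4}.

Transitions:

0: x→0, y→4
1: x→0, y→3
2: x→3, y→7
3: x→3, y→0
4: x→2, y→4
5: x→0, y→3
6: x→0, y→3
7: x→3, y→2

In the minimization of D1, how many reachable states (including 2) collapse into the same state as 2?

2

First remove the unreachable states {1,5}; 6 states remain.
P0 = {4} | {0,2,3,6,7}.
On input y, block {0,2,3,6,7} splits into {2,3,6,7} and {0}.
On input x, block {2,3,6,7} splits into {2,3,7} and {6}.
On input y, block {2,3,7} splits into {2,7} and {3}.
The partition is now stable with 5 blocks: {4} | {2,7} | {0} | {6} | {3}.
State 2 belongs to the block {2,7}, which has 2 states.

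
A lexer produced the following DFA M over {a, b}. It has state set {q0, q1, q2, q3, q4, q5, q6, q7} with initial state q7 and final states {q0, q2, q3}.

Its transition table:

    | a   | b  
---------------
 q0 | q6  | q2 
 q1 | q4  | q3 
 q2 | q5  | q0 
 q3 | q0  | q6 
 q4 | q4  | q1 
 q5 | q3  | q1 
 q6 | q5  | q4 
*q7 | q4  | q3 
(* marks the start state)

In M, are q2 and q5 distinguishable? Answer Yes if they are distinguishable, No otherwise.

Yes

Start with accepting vs non-accepting: {q0,q2,q3} | {q1,q4,q5,q6,q7}.
Split {q0,q2,q3} by δ(·,a) → {q0,q2} and {q3}.
Split {q1,q4,q5,q6,q7} by δ(·,a) → {q1,q4,q6,q7} and {q5}.
Refine {q0,q2} on symbol a: members go to different blocks, giving {q0} and {q2}.
Refine {q1,q4,q6,q7} on symbol a: members go to different blocks, giving {q1,q4,q7} and {q6}.
On input b, block {q1,q4,q7} splits into {q1,q7} and {q4}.
The partition is now stable with 7 blocks: {q0} | {q1,q7} | {q3} | {q5} | {q2} | {q6} | {q4}.
q2 and q5 end up in different blocks, so they are distinguishable. For instance, the string 'ε' is accepted from only q2.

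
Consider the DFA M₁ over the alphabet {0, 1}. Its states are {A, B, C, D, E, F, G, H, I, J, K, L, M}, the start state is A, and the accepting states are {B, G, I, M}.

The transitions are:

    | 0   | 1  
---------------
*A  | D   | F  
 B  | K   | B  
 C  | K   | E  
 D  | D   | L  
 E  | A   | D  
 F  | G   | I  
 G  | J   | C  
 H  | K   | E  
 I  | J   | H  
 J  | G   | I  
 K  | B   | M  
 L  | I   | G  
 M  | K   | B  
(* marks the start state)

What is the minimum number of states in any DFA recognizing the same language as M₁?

Start with accepting vs non-accepting: {B,G,I,M} | {A,C,D,E,F,H,J,K,L}.
On input 1, block {B,G,I,M} splits into {B,M} and {G,I}.
On input 0, block {A,C,D,E,F,H,J,K,L} splits into {A,C,D,E,H} and {F,J,L} and {K}.
On input 0, block {A,C,D,E,H} splits into {A,D,E} and {C,H}.
Refine {A,D,E} on symbol 1: members go to different blocks, giving {A,D} and {E}.
No further refinement is possible. Final partition (7 blocks): {B,M} | {A,D} | {G,I} | {F,J,L} | {K} | {C,H} | {E}.

7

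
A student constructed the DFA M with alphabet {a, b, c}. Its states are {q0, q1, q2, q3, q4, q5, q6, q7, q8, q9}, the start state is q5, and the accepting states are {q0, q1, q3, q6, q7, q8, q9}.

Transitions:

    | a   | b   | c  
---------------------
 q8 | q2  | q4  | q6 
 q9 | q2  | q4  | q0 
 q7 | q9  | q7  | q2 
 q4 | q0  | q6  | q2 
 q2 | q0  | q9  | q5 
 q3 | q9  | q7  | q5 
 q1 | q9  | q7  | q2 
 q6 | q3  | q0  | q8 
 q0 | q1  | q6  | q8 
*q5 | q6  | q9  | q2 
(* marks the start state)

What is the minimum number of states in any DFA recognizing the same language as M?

5

All states are reachable from the start state.
Initial partition by acceptance: {q0,q1,q3,q6,q7,q8,q9} | {q2,q4,q5}.
Refine {q0,q1,q3,q6,q7,q8,q9} on symbol a: members go to different blocks, giving {q0,q1,q3,q6,q7} and {q8,q9}.
On input a, block {q0,q1,q3,q6,q7} splits into {q1,q3,q7} and {q0,q6}.
Refine {q2,q4,q5} on symbol b: members go to different blocks, giving {q2,q5} and {q4}.
No further refinement is possible. Final partition (5 blocks): {q1,q3,q7} | {q2,q5} | {q8,q9} | {q0,q6} | {q4}.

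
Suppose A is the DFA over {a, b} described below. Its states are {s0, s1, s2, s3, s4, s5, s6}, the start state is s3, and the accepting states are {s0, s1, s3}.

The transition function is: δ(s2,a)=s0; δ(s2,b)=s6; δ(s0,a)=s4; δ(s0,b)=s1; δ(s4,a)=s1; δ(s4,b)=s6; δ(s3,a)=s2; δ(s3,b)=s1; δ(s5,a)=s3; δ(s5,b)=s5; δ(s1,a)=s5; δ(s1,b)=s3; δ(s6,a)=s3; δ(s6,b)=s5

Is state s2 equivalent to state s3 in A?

No

All states are reachable from the start state.
Start with accepting vs non-accepting: {s0,s1,s3} | {s2,s4,s5,s6}.
No further refinement is possible. Final partition (2 blocks): {s0,s1,s3} | {s2,s4,s5,s6}.
s2 and s3 end up in different blocks, so they are distinguishable. For instance, the string 'ε' is accepted from only s3.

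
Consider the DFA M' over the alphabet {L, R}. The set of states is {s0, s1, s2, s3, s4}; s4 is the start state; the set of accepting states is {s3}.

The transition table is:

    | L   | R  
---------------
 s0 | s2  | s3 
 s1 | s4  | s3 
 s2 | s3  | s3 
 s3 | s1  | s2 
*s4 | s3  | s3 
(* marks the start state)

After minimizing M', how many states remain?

3

Reachable states from the start: {s1,s2,s3,s4}. Unreachable: {s0} — drop them.
Start with accepting vs non-accepting: {s3} | {s1,s2,s4}.
Refine {s1,s2,s4} on symbol L: members go to different blocks, giving {s2,s4} and {s1}.
Stable partition: {s3} | {s2,s4} | {s1} — 3 equivalence classes.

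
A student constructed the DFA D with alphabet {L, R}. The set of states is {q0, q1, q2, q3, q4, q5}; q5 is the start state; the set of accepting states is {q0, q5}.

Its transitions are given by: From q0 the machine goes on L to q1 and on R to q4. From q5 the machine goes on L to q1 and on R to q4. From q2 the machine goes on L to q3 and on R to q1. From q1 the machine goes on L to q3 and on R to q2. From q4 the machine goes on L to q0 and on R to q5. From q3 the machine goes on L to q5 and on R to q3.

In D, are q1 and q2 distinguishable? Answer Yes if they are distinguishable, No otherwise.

Every state is reachable, so we keep all 6.
P0 = {q0,q5} | {q1,q2,q3,q4}.
Split {q1,q2,q3,q4} by δ(·,L) → {q1,q2} and {q3,q4}.
Refine {q3,q4} on symbol R: members go to different blocks, giving {q3} and {q4}.
Stable partition: {q0,q5} | {q1,q2} | {q3} | {q4} — 4 equivalence classes.
q1 and q2 lie in the same block of the stable partition, so they are equivalent — no string distinguishes them.

No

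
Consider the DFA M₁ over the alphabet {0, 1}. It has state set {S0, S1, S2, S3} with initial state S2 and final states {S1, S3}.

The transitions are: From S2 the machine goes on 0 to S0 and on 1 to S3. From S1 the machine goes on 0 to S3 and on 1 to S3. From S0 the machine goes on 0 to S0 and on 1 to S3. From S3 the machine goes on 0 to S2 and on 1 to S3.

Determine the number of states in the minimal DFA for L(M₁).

2

States {S1} cannot be reached from the start state, so discard them.
P0 = {S3} | {S0,S2}.
No further refinement is possible. Final partition (2 blocks): {S3} | {S0,S2}.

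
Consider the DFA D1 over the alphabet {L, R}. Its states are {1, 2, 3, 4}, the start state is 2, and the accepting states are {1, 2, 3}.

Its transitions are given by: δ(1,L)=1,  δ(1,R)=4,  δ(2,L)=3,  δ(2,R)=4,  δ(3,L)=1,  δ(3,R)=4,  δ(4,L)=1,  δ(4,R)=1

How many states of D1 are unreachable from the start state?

0

Every one of the 4 states is reachable from 2.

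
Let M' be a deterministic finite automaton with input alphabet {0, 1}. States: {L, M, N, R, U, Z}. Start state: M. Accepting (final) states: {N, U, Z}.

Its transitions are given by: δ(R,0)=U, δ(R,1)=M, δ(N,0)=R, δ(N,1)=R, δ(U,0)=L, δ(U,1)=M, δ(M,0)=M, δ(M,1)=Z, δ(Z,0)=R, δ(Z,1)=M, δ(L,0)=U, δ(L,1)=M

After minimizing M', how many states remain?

First remove the unreachable states {N}; 5 states remain.
P0 = {U,Z} | {L,M,R}.
Refine {L,M,R} on symbol 0: members go to different blocks, giving {L,R} and {M}.
The partition is now stable with 3 blocks: {U,Z} | {L,R} | {M}.

3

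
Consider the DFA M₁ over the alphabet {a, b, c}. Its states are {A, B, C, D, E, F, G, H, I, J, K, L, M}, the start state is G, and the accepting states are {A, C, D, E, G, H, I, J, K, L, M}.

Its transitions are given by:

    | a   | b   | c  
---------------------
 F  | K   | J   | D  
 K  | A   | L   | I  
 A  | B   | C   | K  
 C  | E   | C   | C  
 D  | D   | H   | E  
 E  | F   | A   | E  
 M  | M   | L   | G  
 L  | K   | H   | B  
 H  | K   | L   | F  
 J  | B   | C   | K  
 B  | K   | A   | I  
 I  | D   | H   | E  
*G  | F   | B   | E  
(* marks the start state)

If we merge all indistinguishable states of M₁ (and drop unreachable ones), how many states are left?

8

Reachable states from the start: {A,B,C,D,E,F,G,H,I,J,K,L}. Unreachable: {M} — drop them.
Start with accepting vs non-accepting: {A,C,D,E,G,H,I,J,K,L} | {B,F}.
On input a, block {A,C,D,E,G,H,I,J,K,L} splits into {C,D,H,I,K,L} and {A,E,G,J}.
Refine {C,D,H,I,K,L} on symbol a: members go to different blocks, giving {D,H,I,L} and {C,K}.
On input a, block {D,H,I,L} splits into {D,I} and {H,L}.
On input b, block {A,E,G,J} splits into {A,J} and {E} and {G}.
On input a, block {C,K} splits into {C} and {K}.
The partition is now stable with 8 blocks: {D,I} | {B,F} | {A,J} | {C} | {H,L} | {E} | {G} | {K}.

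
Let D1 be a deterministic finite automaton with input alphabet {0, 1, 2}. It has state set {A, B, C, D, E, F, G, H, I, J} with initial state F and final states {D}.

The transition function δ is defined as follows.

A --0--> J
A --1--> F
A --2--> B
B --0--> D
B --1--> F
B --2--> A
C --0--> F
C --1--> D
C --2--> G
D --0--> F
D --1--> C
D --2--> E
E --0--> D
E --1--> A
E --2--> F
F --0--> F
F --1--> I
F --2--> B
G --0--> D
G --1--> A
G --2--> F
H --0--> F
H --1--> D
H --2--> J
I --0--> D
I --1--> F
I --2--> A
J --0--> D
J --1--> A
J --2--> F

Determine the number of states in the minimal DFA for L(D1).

6

First remove the unreachable states {H}; 9 states remain.
Initial partition by acceptance: {D} | {A,B,C,E,F,G,I,J}.
Split {A,B,C,E,F,G,I,J} by δ(·,0) → {B,E,G,I,J} and {A,C,F}.
Split {A,C,F} by δ(·,0) → {C,F} and {A}.
Split {B,E,G,I,J} by δ(·,1) → {E,G,J} and {B,I}.
Split {C,F} by δ(·,1) → {C} and {F}.
The partition is now stable with 6 blocks: {D} | {E,G,J} | {C} | {A} | {B,I} | {F}.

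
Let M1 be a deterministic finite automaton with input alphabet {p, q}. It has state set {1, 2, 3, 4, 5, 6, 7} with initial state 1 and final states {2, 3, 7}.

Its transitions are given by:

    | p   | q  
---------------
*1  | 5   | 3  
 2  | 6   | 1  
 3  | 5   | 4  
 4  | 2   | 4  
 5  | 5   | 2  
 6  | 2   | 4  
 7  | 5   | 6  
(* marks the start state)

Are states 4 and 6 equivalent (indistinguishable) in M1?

Reachable states from the start: {1,2,3,4,5,6}. Unreachable: {7} — drop them.
Start with accepting vs non-accepting: {2,3} | {1,4,5,6}.
Refine {1,4,5,6} on symbol p: members go to different blocks, giving {1,5} and {4,6}.
Split {2,3} by δ(·,p) → {2} and {3}.
On input q, block {1,5} splits into {1} and {5}.
No further refinement is possible. Final partition (5 blocks): {2} | {1} | {4,6} | {3} | {5}.
4 and 6 lie in the same block of the stable partition, so they are equivalent — no string distinguishes them.

Yes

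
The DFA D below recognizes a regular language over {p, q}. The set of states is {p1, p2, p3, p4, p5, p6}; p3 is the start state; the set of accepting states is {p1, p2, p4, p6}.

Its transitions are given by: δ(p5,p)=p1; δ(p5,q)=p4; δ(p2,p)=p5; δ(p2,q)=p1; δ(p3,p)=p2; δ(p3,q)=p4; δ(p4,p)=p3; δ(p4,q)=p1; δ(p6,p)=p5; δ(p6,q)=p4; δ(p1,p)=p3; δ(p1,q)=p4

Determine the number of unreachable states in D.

No path from p3 leads to p6; the other 5 states are all reachable.

1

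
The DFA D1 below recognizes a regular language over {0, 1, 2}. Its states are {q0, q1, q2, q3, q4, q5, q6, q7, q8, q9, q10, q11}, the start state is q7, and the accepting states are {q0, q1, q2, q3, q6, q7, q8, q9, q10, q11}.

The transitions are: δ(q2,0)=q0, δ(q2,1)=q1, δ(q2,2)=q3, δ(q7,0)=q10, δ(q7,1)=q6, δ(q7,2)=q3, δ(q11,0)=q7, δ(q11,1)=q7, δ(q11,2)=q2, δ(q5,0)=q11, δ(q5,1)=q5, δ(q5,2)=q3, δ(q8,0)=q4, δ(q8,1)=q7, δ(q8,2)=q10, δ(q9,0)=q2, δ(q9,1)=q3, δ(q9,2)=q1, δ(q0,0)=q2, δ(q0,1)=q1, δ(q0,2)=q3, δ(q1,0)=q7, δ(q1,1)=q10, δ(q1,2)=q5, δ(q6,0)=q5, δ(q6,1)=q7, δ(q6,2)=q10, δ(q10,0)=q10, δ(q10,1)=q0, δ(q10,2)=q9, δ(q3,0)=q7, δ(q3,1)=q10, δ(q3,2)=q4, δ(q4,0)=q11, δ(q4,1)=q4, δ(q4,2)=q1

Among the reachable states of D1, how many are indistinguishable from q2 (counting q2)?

3

States {q8} cannot be reached from the start state, so discard them.
Initial partition by acceptance: {q0,q1,q2,q3,q6,q7,q9,q10,q11} | {q4,q5}.
Refine {q0,q1,q2,q3,q6,q7,q9,q10,q11} on symbol 0: members go to different blocks, giving {q0,q1,q2,q3,q7,q9,q10,q11} and {q6}.
Split {q0,q1,q2,q3,q7,q9,q10,q11} by δ(·,1) → {q0,q1,q2,q3,q9,q10,q11} and {q7}.
On input 0, block {q0,q1,q2,q3,q9,q10,q11} splits into {q0,q2,q9,q10} and {q1,q3,q11}.
On input 1, block {q0,q2,q9,q10} splits into {q0,q2,q9} and {q10}.
Refine {q1,q3,q11} on symbol 1: members go to different blocks, giving {q1,q3} and {q11}.
No further refinement is possible. Final partition (7 blocks): {q0,q2,q9} | {q4,q5} | {q6} | {q7} | {q1,q3} | {q10} | {q11}.
The equivalence class containing q2 is {q0,q2,q9}, of size 3.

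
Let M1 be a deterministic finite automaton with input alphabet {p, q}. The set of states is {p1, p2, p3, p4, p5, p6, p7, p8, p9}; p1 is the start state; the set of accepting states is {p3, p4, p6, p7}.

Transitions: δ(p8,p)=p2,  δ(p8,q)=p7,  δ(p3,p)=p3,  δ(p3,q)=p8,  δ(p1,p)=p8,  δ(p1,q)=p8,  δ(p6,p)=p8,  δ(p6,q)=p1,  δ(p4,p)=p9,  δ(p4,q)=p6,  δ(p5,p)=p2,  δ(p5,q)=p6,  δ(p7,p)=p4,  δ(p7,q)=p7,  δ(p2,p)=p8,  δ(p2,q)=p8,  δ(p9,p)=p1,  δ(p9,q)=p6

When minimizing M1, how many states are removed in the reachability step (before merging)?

Starting at p1 and following transitions, the reachable set is {p1, p2, p4, p6, p7, p8, p9}. That leaves p3, p5 unreachable — 2 in total.

2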